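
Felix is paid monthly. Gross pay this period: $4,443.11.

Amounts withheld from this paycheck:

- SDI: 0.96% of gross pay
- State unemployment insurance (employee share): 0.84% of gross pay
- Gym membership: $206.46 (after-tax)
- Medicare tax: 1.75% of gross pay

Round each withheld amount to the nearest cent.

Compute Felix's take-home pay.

$4,078.93

State unemployment insurance (employee share): $4,443.11 × 0.0084 = $37.32
Medicare tax: $4,443.11 × 0.0175 = $77.75
SDI: $4,443.11 × 0.0096 = $42.65
Gym membership: $206.46
Total deductions = $37.32 + $77.75 + $42.65 + $206.46 = $364.18
Net pay = $4,443.11 − $364.18 = $4,078.93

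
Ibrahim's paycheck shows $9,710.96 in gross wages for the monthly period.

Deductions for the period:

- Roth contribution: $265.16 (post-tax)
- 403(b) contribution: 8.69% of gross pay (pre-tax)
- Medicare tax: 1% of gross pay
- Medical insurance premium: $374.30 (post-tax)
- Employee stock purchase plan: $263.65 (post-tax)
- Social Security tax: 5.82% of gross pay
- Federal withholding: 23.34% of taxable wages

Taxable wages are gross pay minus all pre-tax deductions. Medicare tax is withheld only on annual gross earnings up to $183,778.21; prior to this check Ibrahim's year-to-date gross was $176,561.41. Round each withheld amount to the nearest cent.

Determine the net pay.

403(b) contribution: $9,710.96 × 0.0869 = $843.88
Taxable wages = $9,710.96 − $843.88 = $8,867.08
Federal withholding: $8,867.08 × 0.2334 = $2,069.58
Medicare tax: only $183,778.21 − $176,561.41 = $7,216.80 of this check is subject → $7,216.80 × 0.01 = $72.17
Social Security tax: $9,710.96 × 0.0582 = $565.18
Medical insurance premium: $374.30
Employee stock purchase plan: $263.65
Roth contribution: $265.16
Total deductions = $843.88 + $2,069.58 + $72.17 + $565.18 + $374.30 + $263.65 + $265.16 = $4,453.92
Net pay = $9,710.96 − $4,453.92 = $5,257.04

$5,257.04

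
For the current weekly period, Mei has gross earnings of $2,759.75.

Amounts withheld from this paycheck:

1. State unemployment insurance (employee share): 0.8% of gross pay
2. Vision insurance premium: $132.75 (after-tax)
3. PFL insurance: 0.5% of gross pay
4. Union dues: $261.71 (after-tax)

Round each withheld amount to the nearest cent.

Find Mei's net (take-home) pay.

State unemployment insurance (employee share): $2,759.75 × 0.008 = $22.08
PFL insurance: $2,759.75 × 0.005 = $13.80
Vision insurance premium: $132.75
Union dues: $261.71
Total deductions = $22.08 + $13.80 + $132.75 + $261.71 = $430.34
Net pay = $2,759.75 − $430.34 = $2,329.41

$2,329.41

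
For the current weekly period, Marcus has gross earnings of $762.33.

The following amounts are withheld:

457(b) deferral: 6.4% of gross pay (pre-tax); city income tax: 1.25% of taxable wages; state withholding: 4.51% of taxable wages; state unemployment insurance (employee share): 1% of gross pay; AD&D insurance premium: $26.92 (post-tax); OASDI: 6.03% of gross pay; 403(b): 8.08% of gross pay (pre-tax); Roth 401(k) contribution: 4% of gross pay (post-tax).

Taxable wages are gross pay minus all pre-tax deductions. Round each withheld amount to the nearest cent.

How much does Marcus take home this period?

$503.39

403(b): $762.33 × 0.0808 = $61.60
457(b) deferral: $762.33 × 0.064 = $48.79
Pre-tax total = $61.60 + $48.79 = $110.39
Taxable wages = $762.33 − $110.39 = $651.94
State withholding: $651.94 × 0.0451 = $29.40
City income tax: $651.94 × 0.0125 = $8.15
OASDI: $762.33 × 0.0603 = $45.97
State unemployment insurance (employee share): $762.33 × 0.01 = $7.62
Roth 401(k) contribution: $762.33 × 0.04 = $30.49
AD&D insurance premium: $26.92
Total deductions = $61.60 + $48.79 + $29.40 + $8.15 + $45.97 + $7.62 + $30.49 + $26.92 = $258.94
Net pay = $762.33 − $258.94 = $503.39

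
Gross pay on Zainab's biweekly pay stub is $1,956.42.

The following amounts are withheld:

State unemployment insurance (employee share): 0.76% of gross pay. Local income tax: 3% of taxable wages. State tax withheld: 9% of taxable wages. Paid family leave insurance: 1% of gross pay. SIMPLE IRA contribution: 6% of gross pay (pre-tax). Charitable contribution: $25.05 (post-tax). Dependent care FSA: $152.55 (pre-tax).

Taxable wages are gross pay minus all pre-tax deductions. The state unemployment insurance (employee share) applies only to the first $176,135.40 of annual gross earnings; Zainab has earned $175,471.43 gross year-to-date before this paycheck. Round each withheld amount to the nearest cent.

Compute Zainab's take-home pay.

Dependent care FSA: $152.55
SIMPLE IRA contribution: $1,956.42 × 0.06 = $117.39
Pre-tax total = $152.55 + $117.39 = $269.94
Taxable wages = $1,956.42 − $269.94 = $1,686.48
Local income tax: $1,686.48 × 0.03 = $50.59
State tax withheld: $1,686.48 × 0.09 = $151.78
Paid family leave insurance: $1,956.42 × 0.01 = $19.56
State unemployment insurance (employee share): only $176,135.40 − $175,471.43 = $663.97 of this check is subject → $663.97 × 0.0076 = $5.05
Charitable contribution: $25.05
Total deductions = $152.55 + $117.39 + $50.59 + $151.78 + $19.56 + $5.05 + $25.05 = $521.97
Net pay = $1,956.42 − $521.97 = $1,434.45

$1,434.45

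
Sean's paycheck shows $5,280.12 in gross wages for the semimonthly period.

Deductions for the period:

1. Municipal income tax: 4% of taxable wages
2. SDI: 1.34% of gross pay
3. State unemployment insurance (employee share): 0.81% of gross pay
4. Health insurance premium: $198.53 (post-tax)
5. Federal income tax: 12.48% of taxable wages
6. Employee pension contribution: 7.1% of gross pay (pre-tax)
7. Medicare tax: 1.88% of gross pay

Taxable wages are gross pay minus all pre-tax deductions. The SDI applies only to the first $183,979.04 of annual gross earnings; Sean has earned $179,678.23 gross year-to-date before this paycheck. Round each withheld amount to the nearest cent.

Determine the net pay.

$3,698.65

Employee pension contribution: $5,280.12 × 0.071 = $374.89
Taxable wages = $5,280.12 − $374.89 = $4,905.23
Federal income tax: $4,905.23 × 0.1248 = $612.17
Municipal income tax: $4,905.23 × 0.04 = $196.21
SDI: only $183,979.04 − $179,678.23 = $4,300.81 of this check is subject → $4,300.81 × 0.0134 = $57.63
Medicare tax: $5,280.12 × 0.0188 = $99.27
State unemployment insurance (employee share): $5,280.12 × 0.0081 = $42.77
Health insurance premium: $198.53
Total deductions = $374.89 + $612.17 + $196.21 + $57.63 + $99.27 + $42.77 + $198.53 = $1,581.47
Net pay = $5,280.12 − $1,581.47 = $3,698.65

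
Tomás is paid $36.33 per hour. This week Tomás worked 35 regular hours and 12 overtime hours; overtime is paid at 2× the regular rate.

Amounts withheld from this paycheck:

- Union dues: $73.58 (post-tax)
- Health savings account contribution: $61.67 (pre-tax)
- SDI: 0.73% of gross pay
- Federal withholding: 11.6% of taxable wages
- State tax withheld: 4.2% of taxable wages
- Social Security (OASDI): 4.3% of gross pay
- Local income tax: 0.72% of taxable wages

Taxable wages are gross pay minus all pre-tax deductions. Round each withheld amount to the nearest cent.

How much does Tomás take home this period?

$1556.48

Regular pay: 35 × $36.33 = $1271.55
Overtime pay: 12 × $36.33 × 2 = $871.92
Gross pay = $1271.55 + $871.92 = $2143.47
Health savings account contribution: $61.67
Taxable wages = $2143.47 − $61.67 = $2081.80
Federal withholding: $2081.80 × 0.116 = $241.49
Local income tax: $2081.80 × 0.0072 = $14.99
State tax withheld: $2081.80 × 0.042 = $87.44
SDI: $2143.47 × 0.0073 = $15.65
Social Security (OASDI): $2143.47 × 0.043 = $92.17
Union dues: $73.58
Total deductions = $61.67 + $241.49 + $14.99 + $87.44 + $15.65 + $92.17 + $73.58 = $586.99
Net pay = $2143.47 − $586.99 = $1556.48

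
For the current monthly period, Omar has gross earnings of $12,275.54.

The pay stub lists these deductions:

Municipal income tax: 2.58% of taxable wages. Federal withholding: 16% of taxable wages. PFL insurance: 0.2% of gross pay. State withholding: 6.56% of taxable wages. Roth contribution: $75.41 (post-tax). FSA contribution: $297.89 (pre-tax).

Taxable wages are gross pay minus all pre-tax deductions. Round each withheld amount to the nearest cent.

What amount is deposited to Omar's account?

FSA contribution: $297.89
Taxable wages = $12,275.54 − $297.89 = $11,977.65
State withholding: $11,977.65 × 0.0656 = $785.73
Municipal income tax: $11,977.65 × 0.0258 = $309.02
Federal withholding: $11,977.65 × 0.16 = $1,916.42
PFL insurance: $12,275.54 × 0.002 = $24.55
Roth contribution: $75.41
Total deductions = $297.89 + $785.73 + $309.02 + $1,916.42 + $24.55 + $75.41 = $3,409.02
Net pay = $12,275.54 − $3,409.02 = $8,866.52

$8,866.52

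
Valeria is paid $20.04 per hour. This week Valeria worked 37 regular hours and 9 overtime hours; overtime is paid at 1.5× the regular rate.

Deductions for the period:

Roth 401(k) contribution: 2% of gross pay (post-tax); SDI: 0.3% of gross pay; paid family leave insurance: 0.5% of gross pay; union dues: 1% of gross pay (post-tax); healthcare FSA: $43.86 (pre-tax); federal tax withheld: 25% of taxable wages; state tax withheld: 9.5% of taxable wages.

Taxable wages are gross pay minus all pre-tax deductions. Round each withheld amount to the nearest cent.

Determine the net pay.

$595.68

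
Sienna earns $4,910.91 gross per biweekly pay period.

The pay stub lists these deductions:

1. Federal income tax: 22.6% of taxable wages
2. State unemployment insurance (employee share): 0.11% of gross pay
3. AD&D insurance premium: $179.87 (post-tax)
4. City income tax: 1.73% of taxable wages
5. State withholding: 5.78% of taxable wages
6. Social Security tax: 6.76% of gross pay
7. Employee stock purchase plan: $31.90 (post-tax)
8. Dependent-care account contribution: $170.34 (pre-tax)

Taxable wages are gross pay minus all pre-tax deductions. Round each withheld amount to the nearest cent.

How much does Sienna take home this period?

Dependent-care account contribution: $170.34
Taxable wages = $4,910.91 − $170.34 = $4,740.57
Federal income tax: $4,740.57 × 0.226 = $1,071.37
State withholding: $4,740.57 × 0.0578 = $274.00
City income tax: $4,740.57 × 0.0173 = $82.01
State unemployment insurance (employee share): $4,910.91 × 0.0011 = $5.40
Social Security tax: $4,910.91 × 0.0676 = $331.98
Employee stock purchase plan: $31.90
AD&D insurance premium: $179.87
Total deductions = $170.34 + $1,071.37 + $274.00 + $82.01 + $5.40 + $331.98 + $31.90 + $179.87 = $2,146.87
Net pay = $4,910.91 − $2,146.87 = $2,764.04

$2,764.04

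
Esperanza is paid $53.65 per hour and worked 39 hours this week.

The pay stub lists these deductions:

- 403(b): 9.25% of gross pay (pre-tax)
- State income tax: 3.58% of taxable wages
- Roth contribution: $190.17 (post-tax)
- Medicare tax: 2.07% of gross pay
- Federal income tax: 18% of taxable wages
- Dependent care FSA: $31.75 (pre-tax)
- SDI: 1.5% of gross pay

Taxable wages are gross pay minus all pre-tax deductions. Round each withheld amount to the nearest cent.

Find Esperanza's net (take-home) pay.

Gross pay: 39 × $53.65 = $2,092.35
Dependent care FSA: $31.75
403(b): $2,092.35 × 0.0925 = $193.54
Pre-tax total = $31.75 + $193.54 = $225.29
Taxable wages = $2,092.35 − $225.29 = $1,867.06
State income tax: $1,867.06 × 0.0358 = $66.84
Federal income tax: $1,867.06 × 0.18 = $336.07
SDI: $2,092.35 × 0.015 = $31.39
Medicare tax: $2,092.35 × 0.0207 = $43.31
Roth contribution: $190.17
Total deductions = $31.75 + $193.54 + $66.84 + $336.07 + $31.39 + $43.31 + $190.17 = $893.07
Net pay = $2,092.35 − $893.07 = $1,199.28

$1,199.28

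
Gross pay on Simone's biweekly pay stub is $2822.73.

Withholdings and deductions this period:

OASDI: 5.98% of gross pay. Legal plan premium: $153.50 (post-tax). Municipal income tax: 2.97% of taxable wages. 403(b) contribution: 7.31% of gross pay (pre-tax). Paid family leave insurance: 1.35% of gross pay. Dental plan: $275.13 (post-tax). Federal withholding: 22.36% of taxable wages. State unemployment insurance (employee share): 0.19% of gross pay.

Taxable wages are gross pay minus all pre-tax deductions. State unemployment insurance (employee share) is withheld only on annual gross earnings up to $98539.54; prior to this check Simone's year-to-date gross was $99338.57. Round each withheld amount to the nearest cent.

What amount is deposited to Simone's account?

403(b) contribution: $2822.73 × 0.0731 = $206.34
Taxable wages = $2822.73 − $206.34 = $2616.39
Municipal income tax: $2616.39 × 0.0297 = $77.71
Federal withholding: $2616.39 × 0.2236 = $585.02
OASDI: $2822.73 × 0.0598 = $168.80
Paid family leave insurance: $2822.73 × 0.0135 = $38.11
State unemployment insurance (employee share): annual cap $98539.54 already reached (YTD $99338.57), so $0.00
Legal plan premium: $153.50
Dental plan: $275.13
Total deductions = $206.34 + $77.71 + $585.02 + $168.80 + $38.11 + $0.00 + $153.50 + $275.13 = $1504.61
Net pay = $2822.73 − $1504.61 = $1318.12

$1318.12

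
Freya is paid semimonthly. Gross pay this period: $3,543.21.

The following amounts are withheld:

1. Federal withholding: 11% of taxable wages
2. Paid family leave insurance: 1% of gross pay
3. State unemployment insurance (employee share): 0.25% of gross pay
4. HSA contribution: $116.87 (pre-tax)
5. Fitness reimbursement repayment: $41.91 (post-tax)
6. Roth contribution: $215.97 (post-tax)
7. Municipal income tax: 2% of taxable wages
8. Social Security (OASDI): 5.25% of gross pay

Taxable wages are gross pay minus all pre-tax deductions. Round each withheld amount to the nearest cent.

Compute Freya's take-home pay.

$2,492.72

HSA contribution: $116.87
Taxable wages = $3,543.21 − $116.87 = $3,426.34
Municipal income tax: $3,426.34 × 0.02 = $68.53
Federal withholding: $3,426.34 × 0.11 = $376.90
Paid family leave insurance: $3,543.21 × 0.01 = $35.43
Social Security (OASDI): $3,543.21 × 0.0525 = $186.02
State unemployment insurance (employee share): $3,543.21 × 0.0025 = $8.86
Fitness reimbursement repayment: $41.91
Roth contribution: $215.97
Total deductions = $116.87 + $68.53 + $376.90 + $35.43 + $186.02 + $8.86 + $41.91 + $215.97 = $1,050.49
Net pay = $3,543.21 − $1,050.49 = $2,492.72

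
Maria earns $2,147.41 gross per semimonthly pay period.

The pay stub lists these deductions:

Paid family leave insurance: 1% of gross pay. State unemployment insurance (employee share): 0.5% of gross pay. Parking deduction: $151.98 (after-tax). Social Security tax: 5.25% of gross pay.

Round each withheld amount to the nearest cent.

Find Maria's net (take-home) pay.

$1,850.48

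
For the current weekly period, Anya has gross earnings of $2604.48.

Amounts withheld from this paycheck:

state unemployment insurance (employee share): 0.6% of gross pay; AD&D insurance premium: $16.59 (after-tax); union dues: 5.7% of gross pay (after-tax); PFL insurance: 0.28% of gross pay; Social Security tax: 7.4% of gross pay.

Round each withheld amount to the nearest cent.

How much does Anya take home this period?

$2223.78

State unemployment insurance (employee share): $2604.48 × 0.006 = $15.63
Social Security tax: $2604.48 × 0.074 = $192.73
PFL insurance: $2604.48 × 0.0028 = $7.29
Union dues: $2604.48 × 0.057 = $148.46
AD&D insurance premium: $16.59
Total deductions = $15.63 + $192.73 + $7.29 + $148.46 + $16.59 = $380.70
Net pay = $2604.48 − $380.70 = $2223.78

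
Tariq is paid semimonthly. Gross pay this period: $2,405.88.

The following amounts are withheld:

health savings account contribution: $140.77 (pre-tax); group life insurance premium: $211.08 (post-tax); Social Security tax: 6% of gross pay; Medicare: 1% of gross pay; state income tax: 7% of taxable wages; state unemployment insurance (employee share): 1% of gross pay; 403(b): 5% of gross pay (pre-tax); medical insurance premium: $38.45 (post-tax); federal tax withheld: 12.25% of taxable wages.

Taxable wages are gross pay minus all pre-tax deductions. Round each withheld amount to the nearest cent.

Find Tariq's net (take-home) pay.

$1,289.94

403(b): $2,405.88 × 0.05 = $120.29
Health savings account contribution: $140.77
Pre-tax total = $120.29 + $140.77 = $261.06
Taxable wages = $2,405.88 − $261.06 = $2,144.82
State income tax: $2,144.82 × 0.07 = $150.14
Federal tax withheld: $2,144.82 × 0.1225 = $262.74
Social Security tax: $2,405.88 × 0.06 = $144.35
Medicare: $2,405.88 × 0.01 = $24.06
State unemployment insurance (employee share): $2,405.88 × 0.01 = $24.06
Group life insurance premium: $211.08
Medical insurance premium: $38.45
Total deductions = $120.29 + $140.77 + $150.14 + $262.74 + $144.35 + $24.06 + $24.06 + $211.08 + $38.45 = $1,115.94
Net pay = $2,405.88 − $1,115.94 = $1,289.94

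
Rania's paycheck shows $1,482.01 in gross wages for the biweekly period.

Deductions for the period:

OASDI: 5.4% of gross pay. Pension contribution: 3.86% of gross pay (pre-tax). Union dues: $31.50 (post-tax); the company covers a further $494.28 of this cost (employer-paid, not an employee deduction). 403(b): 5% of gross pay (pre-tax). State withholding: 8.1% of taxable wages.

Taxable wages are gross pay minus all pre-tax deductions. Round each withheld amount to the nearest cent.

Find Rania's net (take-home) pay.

$1,129.76

Pension contribution: $1,482.01 × 0.0386 = $57.21
403(b): $1,482.01 × 0.05 = $74.10
Pre-tax total = $57.21 + $74.10 = $131.31
Taxable wages = $1,482.01 − $131.31 = $1,350.70
State withholding: $1,350.70 × 0.081 = $109.41
OASDI: $1,482.01 × 0.054 = $80.03
Union dues: $31.50
(Employer's $494.28 toward union dues is not withheld from the employee.)
Total deductions = $57.21 + $74.10 + $109.41 + $80.03 + $31.50 = $352.25
Net pay = $1,482.01 − $352.25 = $1,129.76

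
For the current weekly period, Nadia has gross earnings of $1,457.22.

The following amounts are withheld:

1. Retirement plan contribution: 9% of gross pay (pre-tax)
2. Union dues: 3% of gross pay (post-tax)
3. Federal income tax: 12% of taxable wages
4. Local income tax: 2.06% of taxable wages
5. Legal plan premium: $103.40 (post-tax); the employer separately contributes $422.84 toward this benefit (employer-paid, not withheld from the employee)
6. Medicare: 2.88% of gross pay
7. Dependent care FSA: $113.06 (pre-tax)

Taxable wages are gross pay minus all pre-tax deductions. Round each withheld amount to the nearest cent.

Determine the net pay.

$853.37

Retirement plan contribution: $1,457.22 × 0.09 = $131.15
Dependent care FSA: $113.06
Pre-tax total = $131.15 + $113.06 = $244.21
Taxable wages = $1,457.22 − $244.21 = $1,213.01
Federal income tax: $1,213.01 × 0.12 = $145.56
Local income tax: $1,213.01 × 0.0206 = $24.99
Medicare: $1,457.22 × 0.0288 = $41.97
Union dues: $1,457.22 × 0.03 = $43.72
Legal plan premium: $103.40
(Employer's $422.84 toward legal plan premium is not withheld from the employee.)
Total deductions = $131.15 + $113.06 + $145.56 + $24.99 + $41.97 + $43.72 + $103.40 = $603.85
Net pay = $1,457.22 − $603.85 = $853.37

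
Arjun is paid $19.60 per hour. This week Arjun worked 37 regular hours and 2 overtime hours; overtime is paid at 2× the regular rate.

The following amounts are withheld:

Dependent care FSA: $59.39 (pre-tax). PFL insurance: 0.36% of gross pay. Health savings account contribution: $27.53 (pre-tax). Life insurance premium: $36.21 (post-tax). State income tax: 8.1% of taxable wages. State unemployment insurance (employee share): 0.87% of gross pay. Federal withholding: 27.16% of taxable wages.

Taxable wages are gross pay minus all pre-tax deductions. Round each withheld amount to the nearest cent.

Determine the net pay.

Regular pay: 37 × $19.60 = $725.20
Overtime pay: 2 × $19.60 × 2 = $78.40
Gross pay = $725.20 + $78.40 = $803.60
Health savings account contribution: $27.53
Dependent care FSA: $59.39
Pre-tax total = $27.53 + $59.39 = $86.92
Taxable wages = $803.60 − $86.92 = $716.68
Federal withholding: $716.68 × 0.2716 = $194.65
State income tax: $716.68 × 0.081 = $58.05
State unemployment insurance (employee share): $803.60 × 0.0087 = $6.99
PFL insurance: $803.60 × 0.0036 = $2.89
Life insurance premium: $36.21
Total deductions = $27.53 + $59.39 + $194.65 + $58.05 + $6.99 + $2.89 + $36.21 = $385.71
Net pay = $803.60 − $385.71 = $417.89

$417.89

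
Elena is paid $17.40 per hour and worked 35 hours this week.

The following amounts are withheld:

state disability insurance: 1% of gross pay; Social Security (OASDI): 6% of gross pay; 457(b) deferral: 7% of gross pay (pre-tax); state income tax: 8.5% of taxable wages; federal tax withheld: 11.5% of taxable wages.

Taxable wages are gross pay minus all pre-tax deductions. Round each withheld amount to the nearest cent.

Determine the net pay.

Gross pay: 35 × $17.40 = $609.00
457(b) deferral: $609.00 × 0.07 = $42.63
Taxable wages = $609.00 − $42.63 = $566.37
State income tax: $566.37 × 0.085 = $48.14
Federal tax withheld: $566.37 × 0.115 = $65.13
Social Security (OASDI): $609.00 × 0.06 = $36.54
State disability insurance: $609.00 × 0.01 = $6.09
Total deductions = $42.63 + $48.14 + $65.13 + $36.54 + $6.09 = $198.53
Net pay = $609.00 − $198.53 = $410.47

$410.47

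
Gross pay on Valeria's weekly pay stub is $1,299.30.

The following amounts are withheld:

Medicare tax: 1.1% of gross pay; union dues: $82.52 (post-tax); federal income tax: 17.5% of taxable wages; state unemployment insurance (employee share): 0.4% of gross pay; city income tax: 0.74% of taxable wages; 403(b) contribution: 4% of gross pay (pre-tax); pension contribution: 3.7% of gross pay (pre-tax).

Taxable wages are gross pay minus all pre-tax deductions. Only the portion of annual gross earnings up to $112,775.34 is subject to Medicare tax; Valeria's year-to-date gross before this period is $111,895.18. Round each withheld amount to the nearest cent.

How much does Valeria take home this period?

403(b) contribution: $1,299.30 × 0.04 = $51.97
Pension contribution: $1,299.30 × 0.037 = $48.07
Pre-tax total = $51.97 + $48.07 = $100.04
Taxable wages = $1,299.30 − $100.04 = $1,199.26
Federal income tax: $1,199.26 × 0.175 = $209.87
City income tax: $1,199.26 × 0.0074 = $8.87
State unemployment insurance (employee share): $1,299.30 × 0.004 = $5.20
Medicare tax: only $112,775.34 − $111,895.18 = $880.16 of this check is subject → $880.16 × 0.011 = $9.68
Union dues: $82.52
Total deductions = $51.97 + $48.07 + $209.87 + $8.87 + $5.20 + $9.68 + $82.52 = $416.18
Net pay = $1,299.30 − $416.18 = $883.12

$883.12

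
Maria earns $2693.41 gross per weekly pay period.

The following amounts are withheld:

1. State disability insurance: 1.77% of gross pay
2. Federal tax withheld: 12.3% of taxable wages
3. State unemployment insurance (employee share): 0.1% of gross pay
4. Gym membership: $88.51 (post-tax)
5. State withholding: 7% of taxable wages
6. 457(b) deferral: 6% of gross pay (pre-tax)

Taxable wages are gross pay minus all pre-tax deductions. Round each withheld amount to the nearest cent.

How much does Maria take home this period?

457(b) deferral: $2693.41 × 0.06 = $161.60
Taxable wages = $2693.41 − $161.60 = $2531.81
State withholding: $2531.81 × 0.07 = $177.23
Federal tax withheld: $2531.81 × 0.123 = $311.41
State disability insurance: $2693.41 × 0.0177 = $47.67
State unemployment insurance (employee share): $2693.41 × 0.001 = $2.69
Gym membership: $88.51
Total deductions = $161.60 + $177.23 + $311.41 + $47.67 + $2.69 + $88.51 = $789.11
Net pay = $2693.41 − $789.11 = $1904.30

$1904.30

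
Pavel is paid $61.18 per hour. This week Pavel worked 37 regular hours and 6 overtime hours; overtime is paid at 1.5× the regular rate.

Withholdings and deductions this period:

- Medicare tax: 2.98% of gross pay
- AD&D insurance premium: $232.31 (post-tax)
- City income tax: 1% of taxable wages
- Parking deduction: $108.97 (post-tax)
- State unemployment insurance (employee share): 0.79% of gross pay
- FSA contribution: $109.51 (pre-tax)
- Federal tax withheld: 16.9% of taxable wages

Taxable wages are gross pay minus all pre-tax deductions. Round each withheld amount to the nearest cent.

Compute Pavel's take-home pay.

Regular pay: 37 × $61.18 = $2263.66
Overtime pay: 6 × $61.18 × 1.5 = $550.62
Gross pay = $2263.66 + $550.62 = $2814.28
FSA contribution: $109.51
Taxable wages = $2814.28 − $109.51 = $2704.77
City income tax: $2704.77 × 0.01 = $27.05
Federal tax withheld: $2704.77 × 0.169 = $457.11
State unemployment insurance (employee share): $2814.28 × 0.0079 = $22.23
Medicare tax: $2814.28 × 0.0298 = $83.87
Parking deduction: $108.97
AD&D insurance premium: $232.31
Total deductions = $109.51 + $27.05 + $457.11 + $22.23 + $83.87 + $108.97 + $232.31 = $1041.05
Net pay = $2814.28 − $1041.05 = $1773.23

$1773.23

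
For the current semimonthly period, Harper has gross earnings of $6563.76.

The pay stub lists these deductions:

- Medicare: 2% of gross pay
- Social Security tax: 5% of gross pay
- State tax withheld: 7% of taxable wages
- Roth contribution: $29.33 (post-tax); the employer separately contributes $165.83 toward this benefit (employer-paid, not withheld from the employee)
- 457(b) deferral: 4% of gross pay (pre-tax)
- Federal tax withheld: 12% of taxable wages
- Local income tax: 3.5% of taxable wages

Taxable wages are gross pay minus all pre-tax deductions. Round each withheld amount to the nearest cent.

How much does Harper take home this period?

$4394.64

457(b) deferral: $6563.76 × 0.04 = $262.55
Taxable wages = $6563.76 − $262.55 = $6301.21
Federal tax withheld: $6301.21 × 0.12 = $756.15
State tax withheld: $6301.21 × 0.07 = $441.08
Local income tax: $6301.21 × 0.035 = $220.54
Medicare: $6563.76 × 0.02 = $131.28
Social Security tax: $6563.76 × 0.05 = $328.19
Roth contribution: $29.33
(Employer's $165.83 toward Roth contribution is not withheld from the employee.)
Total deductions = $262.55 + $756.15 + $441.08 + $220.54 + $131.28 + $328.19 + $29.33 = $2169.12
Net pay = $6563.76 − $2169.12 = $4394.64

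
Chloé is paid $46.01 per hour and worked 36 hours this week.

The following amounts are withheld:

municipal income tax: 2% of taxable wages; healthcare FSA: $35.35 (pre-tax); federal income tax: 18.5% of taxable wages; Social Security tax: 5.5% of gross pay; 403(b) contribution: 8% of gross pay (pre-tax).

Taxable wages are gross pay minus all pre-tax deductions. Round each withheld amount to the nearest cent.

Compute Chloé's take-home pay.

$1,092.26

Gross pay: 36 × $46.01 = $1,656.36
403(b) contribution: $1,656.36 × 0.08 = $132.51
Healthcare FSA: $35.35
Pre-tax total = $132.51 + $35.35 = $167.86
Taxable wages = $1,656.36 − $167.86 = $1,488.50
Federal income tax: $1,488.50 × 0.185 = $275.37
Municipal income tax: $1,488.50 × 0.02 = $29.77
Social Security tax: $1,656.36 × 0.055 = $91.10
Total deductions = $132.51 + $35.35 + $275.37 + $29.77 + $91.10 = $564.10
Net pay = $1,656.36 − $564.10 = $1,092.26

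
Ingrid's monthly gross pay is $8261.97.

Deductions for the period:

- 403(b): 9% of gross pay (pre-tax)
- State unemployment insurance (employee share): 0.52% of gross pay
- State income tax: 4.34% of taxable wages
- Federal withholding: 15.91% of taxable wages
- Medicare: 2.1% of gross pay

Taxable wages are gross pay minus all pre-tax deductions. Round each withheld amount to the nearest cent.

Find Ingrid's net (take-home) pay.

403(b): $8261.97 × 0.09 = $743.58
Taxable wages = $8261.97 − $743.58 = $7518.39
State income tax: $7518.39 × 0.0434 = $326.30
Federal withholding: $7518.39 × 0.1591 = $1196.18
Medicare: $8261.97 × 0.021 = $173.50
State unemployment insurance (employee share): $8261.97 × 0.0052 = $42.96
Total deductions = $743.58 + $326.30 + $1196.18 + $173.50 + $42.96 = $2482.52
Net pay = $8261.97 − $2482.52 = $5779.45

$5779.45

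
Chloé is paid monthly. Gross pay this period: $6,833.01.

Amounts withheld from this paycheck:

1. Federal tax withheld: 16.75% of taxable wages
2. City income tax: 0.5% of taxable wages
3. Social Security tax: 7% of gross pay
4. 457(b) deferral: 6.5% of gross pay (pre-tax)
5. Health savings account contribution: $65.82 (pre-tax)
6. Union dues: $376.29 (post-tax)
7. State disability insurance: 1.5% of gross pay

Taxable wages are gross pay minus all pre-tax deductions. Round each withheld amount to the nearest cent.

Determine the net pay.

$4,275.21

457(b) deferral: $6,833.01 × 0.065 = $444.15
Health savings account contribution: $65.82
Pre-tax total = $444.15 + $65.82 = $509.97
Taxable wages = $6,833.01 − $509.97 = $6,323.04
Federal tax withheld: $6,323.04 × 0.1675 = $1,059.11
City income tax: $6,323.04 × 0.005 = $31.62
Social Security tax: $6,833.01 × 0.07 = $478.31
State disability insurance: $6,833.01 × 0.015 = $102.50
Union dues: $376.29
Total deductions = $444.15 + $65.82 + $1,059.11 + $31.62 + $478.31 + $102.50 + $376.29 = $2,557.80
Net pay = $6,833.01 − $2,557.80 = $4,275.21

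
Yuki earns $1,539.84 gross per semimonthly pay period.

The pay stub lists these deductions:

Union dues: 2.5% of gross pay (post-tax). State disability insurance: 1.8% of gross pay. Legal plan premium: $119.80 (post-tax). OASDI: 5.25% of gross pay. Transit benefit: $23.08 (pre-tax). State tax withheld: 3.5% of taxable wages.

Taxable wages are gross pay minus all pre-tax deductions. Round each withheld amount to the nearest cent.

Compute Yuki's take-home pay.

Transit benefit: $23.08
Taxable wages = $1,539.84 − $23.08 = $1,516.76
State tax withheld: $1,516.76 × 0.035 = $53.09
State disability insurance: $1,539.84 × 0.018 = $27.72
OASDI: $1,539.84 × 0.0525 = $80.84
Union dues: $1,539.84 × 0.025 = $38.50
Legal plan premium: $119.80
Total deductions = $23.08 + $53.09 + $27.72 + $80.84 + $38.50 + $119.80 = $343.03
Net pay = $1,539.84 − $343.03 = $1,196.81

$1,196.81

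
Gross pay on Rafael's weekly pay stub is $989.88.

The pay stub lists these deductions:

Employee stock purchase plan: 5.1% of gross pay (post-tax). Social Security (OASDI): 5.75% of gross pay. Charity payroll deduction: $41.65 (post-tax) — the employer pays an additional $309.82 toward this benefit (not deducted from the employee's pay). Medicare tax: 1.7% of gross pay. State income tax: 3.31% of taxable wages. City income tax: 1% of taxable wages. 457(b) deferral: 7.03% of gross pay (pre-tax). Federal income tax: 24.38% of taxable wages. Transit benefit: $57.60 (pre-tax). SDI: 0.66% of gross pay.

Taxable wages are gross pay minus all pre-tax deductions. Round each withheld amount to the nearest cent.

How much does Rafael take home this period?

$442.77

457(b) deferral: $989.88 × 0.0703 = $69.59
Transit benefit: $57.60
Pre-tax total = $69.59 + $57.60 = $127.19
Taxable wages = $989.88 − $127.19 = $862.69
Federal income tax: $862.69 × 0.2438 = $210.32
City income tax: $862.69 × 0.01 = $8.63
State income tax: $862.69 × 0.0331 = $28.56
SDI: $989.88 × 0.0066 = $6.53
Medicare tax: $989.88 × 0.017 = $16.83
Social Security (OASDI): $989.88 × 0.0575 = $56.92
Employee stock purchase plan: $989.88 × 0.051 = $50.48
Charity payroll deduction: $41.65
(Employer's $309.82 toward charity payroll deduction is not withheld from the employee.)
Total deductions = $69.59 + $57.60 + $210.32 + $8.63 + $28.56 + $6.53 + $16.83 + $56.92 + $50.48 + $41.65 = $547.11
Net pay = $989.88 − $547.11 = $442.77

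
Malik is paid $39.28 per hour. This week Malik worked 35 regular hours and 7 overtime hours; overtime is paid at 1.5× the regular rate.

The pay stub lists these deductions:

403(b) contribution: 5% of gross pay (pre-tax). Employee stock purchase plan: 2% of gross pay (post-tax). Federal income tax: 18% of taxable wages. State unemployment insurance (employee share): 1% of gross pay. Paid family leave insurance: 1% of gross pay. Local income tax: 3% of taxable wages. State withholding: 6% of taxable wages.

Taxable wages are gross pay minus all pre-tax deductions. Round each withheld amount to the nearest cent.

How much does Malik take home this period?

Regular pay: 35 × $39.28 = $1,374.80
Overtime pay: 7 × $39.28 × 1.5 = $412.44
Gross pay = $1,374.80 + $412.44 = $1,787.24
403(b) contribution: $1,787.24 × 0.05 = $89.36
Taxable wages = $1,787.24 − $89.36 = $1,697.88
Local income tax: $1,697.88 × 0.03 = $50.94
Federal income tax: $1,697.88 × 0.18 = $305.62
State withholding: $1,697.88 × 0.06 = $101.87
State unemployment insurance (employee share): $1,787.24 × 0.01 = $17.87
Paid family leave insurance: $1,787.24 × 0.01 = $17.87
Employee stock purchase plan: $1,787.24 × 0.02 = $35.74
Total deductions = $89.36 + $50.94 + $305.62 + $101.87 + $17.87 + $17.87 + $35.74 = $619.27
Net pay = $1,787.24 − $619.27 = $1,167.97

$1,167.97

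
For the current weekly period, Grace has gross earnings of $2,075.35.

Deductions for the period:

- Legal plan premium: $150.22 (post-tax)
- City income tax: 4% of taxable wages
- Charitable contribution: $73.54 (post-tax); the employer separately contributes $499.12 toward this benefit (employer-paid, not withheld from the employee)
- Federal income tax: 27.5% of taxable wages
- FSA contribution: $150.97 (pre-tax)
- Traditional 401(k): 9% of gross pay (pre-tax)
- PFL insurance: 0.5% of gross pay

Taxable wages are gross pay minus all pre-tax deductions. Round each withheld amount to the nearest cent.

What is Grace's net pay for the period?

$956.12

FSA contribution: $150.97
Traditional 401(k): $2,075.35 × 0.09 = $186.78
Pre-tax total = $150.97 + $186.78 = $337.75
Taxable wages = $2,075.35 − $337.75 = $1,737.60
Federal income tax: $1,737.60 × 0.275 = $477.84
City income tax: $1,737.60 × 0.04 = $69.50
PFL insurance: $2,075.35 × 0.005 = $10.38
Charitable contribution: $73.54
Legal plan premium: $150.22
(Employer's $499.12 toward charitable contribution is not withheld from the employee.)
Total deductions = $150.97 + $186.78 + $477.84 + $69.50 + $10.38 + $73.54 + $150.22 = $1,119.23
Net pay = $2,075.35 − $1,119.23 = $956.12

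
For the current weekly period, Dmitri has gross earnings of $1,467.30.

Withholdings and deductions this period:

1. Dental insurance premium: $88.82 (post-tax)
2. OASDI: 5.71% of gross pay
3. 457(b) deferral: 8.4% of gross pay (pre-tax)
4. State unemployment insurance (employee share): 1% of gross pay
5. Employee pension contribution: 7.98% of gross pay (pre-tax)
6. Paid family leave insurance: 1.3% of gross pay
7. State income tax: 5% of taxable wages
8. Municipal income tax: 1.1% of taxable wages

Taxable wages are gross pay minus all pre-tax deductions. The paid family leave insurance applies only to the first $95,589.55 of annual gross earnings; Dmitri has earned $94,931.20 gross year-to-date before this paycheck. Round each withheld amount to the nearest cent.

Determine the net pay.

$956.28

457(b) deferral: $1,467.30 × 0.084 = $123.25
Employee pension contribution: $1,467.30 × 0.0798 = $117.09
Pre-tax total = $123.25 + $117.09 = $240.34
Taxable wages = $1,467.30 − $240.34 = $1,226.96
Municipal income tax: $1,226.96 × 0.011 = $13.50
State income tax: $1,226.96 × 0.05 = $61.35
Paid family leave insurance: only $95,589.55 − $94,931.20 = $658.35 of this check is subject → $658.35 × 0.013 = $8.56
OASDI: $1,467.30 × 0.0571 = $83.78
State unemployment insurance (employee share): $1,467.30 × 0.01 = $14.67
Dental insurance premium: $88.82
Total deductions = $123.25 + $117.09 + $13.50 + $61.35 + $8.56 + $83.78 + $14.67 + $88.82 = $511.02
Net pay = $1,467.30 − $511.02 = $956.28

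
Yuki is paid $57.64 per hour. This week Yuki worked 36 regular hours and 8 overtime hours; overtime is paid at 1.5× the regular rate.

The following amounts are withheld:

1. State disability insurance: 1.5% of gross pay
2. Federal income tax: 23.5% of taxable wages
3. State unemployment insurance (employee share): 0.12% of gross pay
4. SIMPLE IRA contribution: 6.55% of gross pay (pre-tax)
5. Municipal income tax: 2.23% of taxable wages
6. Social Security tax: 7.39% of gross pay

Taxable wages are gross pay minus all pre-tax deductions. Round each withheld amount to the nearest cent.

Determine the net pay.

$1,670.97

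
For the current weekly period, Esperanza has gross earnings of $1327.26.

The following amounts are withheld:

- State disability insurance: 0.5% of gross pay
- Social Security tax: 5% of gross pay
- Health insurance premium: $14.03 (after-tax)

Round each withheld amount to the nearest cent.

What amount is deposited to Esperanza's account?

Social Security tax: $1327.26 × 0.05 = $66.36
State disability insurance: $1327.26 × 0.005 = $6.64
Health insurance premium: $14.03
Total deductions = $66.36 + $6.64 + $14.03 = $87.03
Net pay = $1327.26 − $87.03 = $1240.23

$1240.23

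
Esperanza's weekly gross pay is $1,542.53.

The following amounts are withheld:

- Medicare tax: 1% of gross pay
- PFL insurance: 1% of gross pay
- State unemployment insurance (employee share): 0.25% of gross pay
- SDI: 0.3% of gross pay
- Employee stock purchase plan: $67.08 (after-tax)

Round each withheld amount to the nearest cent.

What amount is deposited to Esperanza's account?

$1,436.10

State unemployment insurance (employee share): $1,542.53 × 0.0025 = $3.86
Medicare tax: $1,542.53 × 0.01 = $15.43
SDI: $1,542.53 × 0.003 = $4.63
PFL insurance: $1,542.53 × 0.01 = $15.43
Employee stock purchase plan: $67.08
Total deductions = $3.86 + $15.43 + $4.63 + $15.43 + $67.08 = $106.43
Net pay = $1,542.53 − $106.43 = $1,436.10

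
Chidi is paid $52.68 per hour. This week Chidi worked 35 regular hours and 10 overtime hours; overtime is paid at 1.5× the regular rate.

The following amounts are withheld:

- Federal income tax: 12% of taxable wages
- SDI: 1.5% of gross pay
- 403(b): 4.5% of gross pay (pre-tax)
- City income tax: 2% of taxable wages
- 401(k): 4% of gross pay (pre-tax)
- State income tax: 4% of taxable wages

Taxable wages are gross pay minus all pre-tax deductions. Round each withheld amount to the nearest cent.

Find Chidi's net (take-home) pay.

$1,936.79

Regular pay: 35 × $52.68 = $1,843.80
Overtime pay: 10 × $52.68 × 1.5 = $790.20
Gross pay = $1,843.80 + $790.20 = $2,634.00
401(k): $2,634.00 × 0.04 = $105.36
403(b): $2,634.00 × 0.045 = $118.53
Pre-tax total = $105.36 + $118.53 = $223.89
Taxable wages = $2,634.00 − $223.89 = $2,410.11
Federal income tax: $2,410.11 × 0.12 = $289.21
State income tax: $2,410.11 × 0.04 = $96.40
City income tax: $2,410.11 × 0.02 = $48.20
SDI: $2,634.00 × 0.015 = $39.51
Total deductions = $105.36 + $118.53 + $289.21 + $96.40 + $48.20 + $39.51 = $697.21
Net pay = $2,634.00 − $697.21 = $1,936.79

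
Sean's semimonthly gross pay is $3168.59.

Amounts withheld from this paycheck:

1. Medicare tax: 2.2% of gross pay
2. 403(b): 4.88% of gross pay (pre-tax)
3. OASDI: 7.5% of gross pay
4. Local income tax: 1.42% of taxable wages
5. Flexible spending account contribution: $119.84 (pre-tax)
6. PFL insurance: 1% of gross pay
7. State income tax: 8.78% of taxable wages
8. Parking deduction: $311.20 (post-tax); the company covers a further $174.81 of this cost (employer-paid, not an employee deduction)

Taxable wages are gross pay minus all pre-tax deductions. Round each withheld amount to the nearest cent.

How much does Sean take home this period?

$1948.68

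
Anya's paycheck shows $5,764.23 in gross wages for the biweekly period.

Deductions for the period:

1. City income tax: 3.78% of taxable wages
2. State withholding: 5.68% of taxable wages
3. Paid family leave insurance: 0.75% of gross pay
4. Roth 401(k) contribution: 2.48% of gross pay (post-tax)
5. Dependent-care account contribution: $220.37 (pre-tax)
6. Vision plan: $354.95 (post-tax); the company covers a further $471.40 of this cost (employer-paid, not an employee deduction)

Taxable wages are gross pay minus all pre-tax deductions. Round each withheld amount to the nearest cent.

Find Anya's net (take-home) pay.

$4,478.28

Dependent-care account contribution: $220.37
Taxable wages = $5,764.23 − $220.37 = $5,543.86
City income tax: $5,543.86 × 0.0378 = $209.56
State withholding: $5,543.86 × 0.0568 = $314.89
Paid family leave insurance: $5,764.23 × 0.0075 = $43.23
Roth 401(k) contribution: $5,764.23 × 0.0248 = $142.95
Vision plan: $354.95
(Employer's $471.40 toward vision plan is not withheld from the employee.)
Total deductions = $220.37 + $209.56 + $314.89 + $43.23 + $142.95 + $354.95 = $1,285.95
Net pay = $5,764.23 − $1,285.95 = $4,478.28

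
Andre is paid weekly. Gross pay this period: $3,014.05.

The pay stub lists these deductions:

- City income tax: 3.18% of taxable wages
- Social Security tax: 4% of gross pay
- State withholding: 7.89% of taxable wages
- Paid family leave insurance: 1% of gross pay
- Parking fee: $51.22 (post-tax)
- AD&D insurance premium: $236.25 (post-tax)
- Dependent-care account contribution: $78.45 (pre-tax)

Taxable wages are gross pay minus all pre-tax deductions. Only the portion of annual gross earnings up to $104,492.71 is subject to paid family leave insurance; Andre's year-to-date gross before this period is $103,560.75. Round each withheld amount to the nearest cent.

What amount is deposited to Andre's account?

$2,193.28

Dependent-care account contribution: $78.45
Taxable wages = $3,014.05 − $78.45 = $2,935.60
City income tax: $2,935.60 × 0.0318 = $93.35
State withholding: $2,935.60 × 0.0789 = $231.62
Paid family leave insurance: only $104,492.71 − $103,560.75 = $931.96 of this check is subject → $931.96 × 0.01 = $9.32
Social Security tax: $3,014.05 × 0.04 = $120.56
AD&D insurance premium: $236.25
Parking fee: $51.22
Total deductions = $78.45 + $93.35 + $231.62 + $9.32 + $120.56 + $236.25 + $51.22 = $820.77
Net pay = $3,014.05 − $820.77 = $2,193.28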